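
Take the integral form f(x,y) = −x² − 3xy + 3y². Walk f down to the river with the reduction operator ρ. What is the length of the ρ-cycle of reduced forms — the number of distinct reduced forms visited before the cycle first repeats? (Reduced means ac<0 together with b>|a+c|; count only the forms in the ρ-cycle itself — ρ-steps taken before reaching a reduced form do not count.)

D = 21, ⌊√D⌋ = 4
descent: ρ → (3,3,-1)  [lands on river]
river: ρ → (-1,3,3)
ρ-cycle length = 2 (tail of 1 descent step not counted)

2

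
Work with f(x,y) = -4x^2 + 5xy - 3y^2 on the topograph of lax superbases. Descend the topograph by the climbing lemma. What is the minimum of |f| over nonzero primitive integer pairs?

translate: b→3 (≡-5 mod 8), so (4,-5,3)→(4,3,2)
flip: (4,3,2)→(2,-3,4)
translate: b→1 (≡-3 mod 4), so (2,-3,4)→(2,1,3)
reduced (well bottom): (2,1,3) with a≤c, −a<b≤a
well minimum |f| = |-2| = 2 (negative-definite)

2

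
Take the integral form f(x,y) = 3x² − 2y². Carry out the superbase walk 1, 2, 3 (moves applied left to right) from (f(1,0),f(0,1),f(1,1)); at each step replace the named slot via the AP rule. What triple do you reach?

start (3,-2,1) = (f(1,0),f(0,1),f(1,1))
replace slot 1: 2·((-2)+1) − 3 = -5 → (-5,-2,1)
replace slot 2: 2·((-5)+1) − (-2) = -6 → (-5,-6,1)
replace slot 3: 2·((-5)+(-6)) − 1 = -23 → (-5,-6,-23)

-5,-6,-23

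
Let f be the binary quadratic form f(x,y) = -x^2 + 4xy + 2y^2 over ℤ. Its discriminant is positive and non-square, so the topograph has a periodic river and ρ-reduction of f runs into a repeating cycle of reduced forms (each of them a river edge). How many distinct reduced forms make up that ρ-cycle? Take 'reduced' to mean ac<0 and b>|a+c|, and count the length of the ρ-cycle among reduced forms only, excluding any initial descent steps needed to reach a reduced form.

D = 24, ⌊√D⌋ = 4
river: ρ → (2,4,-1)
river: ρ → (-1,4,2)
ρ-cycle length = 2 (tail of 0 descent steps not counted)

2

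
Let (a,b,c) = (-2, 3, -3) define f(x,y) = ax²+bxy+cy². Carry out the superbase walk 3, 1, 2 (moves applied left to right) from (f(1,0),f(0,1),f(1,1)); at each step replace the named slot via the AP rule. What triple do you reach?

start (-2,-3,-2) = (f(1,0),f(0,1),f(1,1))
replace slot 3: 2·((-2)+(-3)) − (-2) = -8 → (-2,-3,-8)
replace slot 1: 2·((-3)+(-8)) − (-2) = -20 → (-20,-3,-8)
replace slot 2: 2·((-20)+(-8)) − (-3) = -53 → (-20,-53,-8)

-20,-53,-8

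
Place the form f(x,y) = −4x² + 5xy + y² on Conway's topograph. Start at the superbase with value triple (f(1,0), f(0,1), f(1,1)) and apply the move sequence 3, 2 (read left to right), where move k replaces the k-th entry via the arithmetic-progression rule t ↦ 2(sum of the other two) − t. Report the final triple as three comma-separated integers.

start (-4,1,2) = (f(1,0),f(0,1),f(1,1))
replace slot 3: 2·((-4)+1) − 2 = -8 → (-4,1,-8)
replace slot 2: 2·((-4)+(-8)) − 1 = -25 → (-4,-25,-8)

-4,-25,-8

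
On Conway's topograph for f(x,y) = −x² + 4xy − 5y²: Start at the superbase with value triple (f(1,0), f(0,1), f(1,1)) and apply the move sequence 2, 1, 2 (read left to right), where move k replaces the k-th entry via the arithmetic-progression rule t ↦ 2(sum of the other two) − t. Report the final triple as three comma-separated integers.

start (-1,-5,-2) = (f(1,0),f(0,1),f(1,1))
replace slot 2: 2·((-1)+(-2)) − (-5) = -1 → (-1,-1,-2)
replace slot 1: 2·((-1)+(-2)) − (-1) = -5 → (-5,-1,-2)
replace slot 2: 2·((-5)+(-2)) − (-1) = -13 → (-5,-13,-2)

-5,-13,-2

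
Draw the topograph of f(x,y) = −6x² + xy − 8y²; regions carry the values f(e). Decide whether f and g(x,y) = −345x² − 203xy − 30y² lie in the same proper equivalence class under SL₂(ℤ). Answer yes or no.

D₁ = -191, D₂ = -191
f is negative-definite; reduce −f:
−f: reduced (well bottom): (6,-1,8) with a≤c, −a<b≤a
flip sign back: reduced form of f is (-6,1,-8)
g is negative-definite; reduce −g:
−g: flip: (345,203,30)→(30,-203,345)
−g: translate: b→-23 (≡-203 mod 60), so (30,-203,345)→(30,-23,6)
−g: flip: (30,-23,6)→(6,23,30)
−g: translate: b→-1 (≡23 mod 12), so (6,23,30)→(6,-1,8)
−g: reduced (well bottom): (6,-1,8) with a≤c, −a<b≤a
flip sign back: reduced form of g is (-6,1,-8)
reduced forms (-6, 1, -8) vs (-6, 1, -8) ⇒ equivalent

yes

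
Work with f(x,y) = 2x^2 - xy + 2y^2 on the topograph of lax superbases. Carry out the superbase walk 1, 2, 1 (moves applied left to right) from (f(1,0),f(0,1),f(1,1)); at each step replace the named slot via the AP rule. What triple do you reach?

start (2,2,3) = (f(1,0),f(0,1),f(1,1))
replace slot 1: 2·(2+3) − 2 = 8 → (8,2,3)
replace slot 2: 2·(8+3) − 2 = 20 → (8,20,3)
replace slot 1: 2·(20+3) − 8 = 38 → (38,20,3)

38,20,3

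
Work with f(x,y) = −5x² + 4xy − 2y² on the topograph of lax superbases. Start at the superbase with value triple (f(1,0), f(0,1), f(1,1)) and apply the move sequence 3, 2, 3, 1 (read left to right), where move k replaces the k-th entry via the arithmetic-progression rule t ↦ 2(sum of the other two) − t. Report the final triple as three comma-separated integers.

start (-5,-2,-3) = (f(1,0),f(0,1),f(1,1))
replace slot 3: 2·((-5)+(-2)) − (-3) = -11 → (-5,-2,-11)
replace slot 2: 2·((-5)+(-11)) − (-2) = -30 → (-5,-30,-11)
replace slot 3: 2·((-5)+(-30)) − (-11) = -59 → (-5,-30,-59)
replace slot 1: 2·((-30)+(-59)) − (-5) = -173 → (-173,-30,-59)

-173,-30,-59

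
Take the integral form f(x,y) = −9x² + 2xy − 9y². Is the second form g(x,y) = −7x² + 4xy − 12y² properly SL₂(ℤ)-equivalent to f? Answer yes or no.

D₁ = -320, D₂ = -320
f is negative-definite; reduce −f:
−f: flip: (9,-2,9)→(9,2,9)
−f: reduced (well bottom): (9,2,9) with a≤c, −a<b≤a
flip sign back: reduced form of f is (-9,-2,-9)
g is negative-definite; reduce −g:
−g: reduced (well bottom): (7,-4,12) with a≤c, −a<b≤a
flip sign back: reduced form of g is (-7,4,-12)
reduced forms (-9, -2, -9) vs (-7, 4, -12) ⇒ inequivalent

no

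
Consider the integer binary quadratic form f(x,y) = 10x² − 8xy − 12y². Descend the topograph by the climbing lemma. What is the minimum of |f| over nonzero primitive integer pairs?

descent: ρ → (-12,8,10)  [lands on river]
river: ρ → (10,12,-10)
river: ρ → (-10,8,12)
river: ρ → (12,16,-6)
river: ρ → (-6,20,6)
river: ρ → (6,16,-12)
closes: descent 1, river 6
min |a| on river = 6

6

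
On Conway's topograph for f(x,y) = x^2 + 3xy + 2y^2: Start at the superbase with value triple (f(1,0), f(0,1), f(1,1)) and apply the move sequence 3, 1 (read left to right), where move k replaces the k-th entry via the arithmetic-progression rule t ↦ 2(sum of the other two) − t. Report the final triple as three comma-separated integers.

start (1,2,6) = (f(1,0),f(0,1),f(1,1))
replace slot 3: 2·(1+2) − 6 = 0 → (1,2,0)
replace slot 1: 2·(2+0) − 1 = 3 → (3,2,0)

3,2,0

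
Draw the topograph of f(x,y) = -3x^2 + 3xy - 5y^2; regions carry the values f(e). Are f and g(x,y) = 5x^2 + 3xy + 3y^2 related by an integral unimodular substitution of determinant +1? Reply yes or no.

D₁ = -51, D₂ = -51
f is negative-definite; reduce −f:
−f: translate: b→3 (≡-3 mod 6), so (3,-3,5)→(3,3,5)
−f: reduced (well bottom): (3,3,5) with a≤c, −a<b≤a
flip sign back: reduced form of f is (-3,-3,-5)
g: flip: (5,3,3)→(3,-3,5)
g: translate: b→3 (≡-3 mod 6), so (3,-3,5)→(3,3,5)
g: reduced (well bottom): (3,3,5) with a≤c, −a<b≤a
reduced forms (-3, -3, -5) vs (3, 3, 5) ⇒ inequivalent

no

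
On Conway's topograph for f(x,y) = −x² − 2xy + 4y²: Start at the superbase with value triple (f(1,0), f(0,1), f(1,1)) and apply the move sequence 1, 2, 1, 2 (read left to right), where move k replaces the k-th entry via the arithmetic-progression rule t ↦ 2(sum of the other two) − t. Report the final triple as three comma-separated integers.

start (-1,4,1) = (f(1,0),f(0,1),f(1,1))
replace slot 1: 2·(4+1) − (-1) = 11 → (11,4,1)
replace slot 2: 2·(11+1) − 4 = 20 → (11,20,1)
replace slot 1: 2·(20+1) − 11 = 31 → (31,20,1)
replace slot 2: 2·(31+1) − 20 = 44 → (31,44,1)

31,44,1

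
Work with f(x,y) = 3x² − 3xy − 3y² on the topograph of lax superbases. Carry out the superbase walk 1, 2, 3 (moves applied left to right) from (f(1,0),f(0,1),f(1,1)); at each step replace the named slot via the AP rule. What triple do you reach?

start (3,-3,-3) = (f(1,0),f(0,1),f(1,1))
replace slot 1: 2·((-3)+(-3)) − 3 = -15 → (-15,-3,-3)
replace slot 2: 2·((-15)+(-3)) − (-3) = -33 → (-15,-33,-3)
replace slot 3: 2·((-15)+(-33)) − (-3) = -93 → (-15,-33,-93)

-15,-33,-93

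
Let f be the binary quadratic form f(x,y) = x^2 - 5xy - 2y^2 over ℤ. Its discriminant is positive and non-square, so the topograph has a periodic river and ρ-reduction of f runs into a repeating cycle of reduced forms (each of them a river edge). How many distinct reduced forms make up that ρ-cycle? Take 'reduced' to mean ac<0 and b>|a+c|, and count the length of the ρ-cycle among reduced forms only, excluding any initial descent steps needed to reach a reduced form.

D = 33, ⌊√D⌋ = 5
descent: ρ → (-2,5,1)  [lands on river]
river: ρ → (1,5,-2)
river: ρ → (-2,3,3)
river: ρ → (3,3,-2)
ρ-cycle length = 4 (tail of 1 descent step not counted)

4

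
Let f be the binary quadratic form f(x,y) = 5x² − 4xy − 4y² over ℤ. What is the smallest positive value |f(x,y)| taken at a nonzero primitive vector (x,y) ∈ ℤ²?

descent: ρ → (-4,4,5)  [lands on river]
river: ρ → (5,6,-3)
river: ρ → (-3,6,5)
river: ρ → (5,4,-4)
closes: descent 1, river 4
min |a| on river = 3

3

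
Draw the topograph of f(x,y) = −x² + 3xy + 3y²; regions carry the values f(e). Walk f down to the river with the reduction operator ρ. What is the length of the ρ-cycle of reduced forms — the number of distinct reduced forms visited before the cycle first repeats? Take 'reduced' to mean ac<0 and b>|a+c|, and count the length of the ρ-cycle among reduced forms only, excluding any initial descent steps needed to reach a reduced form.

D = 21, ⌊√D⌋ = 4
river: ρ → (3,3,-1)
river: ρ → (-1,3,3)
ρ-cycle length = 2 (tail of 0 descent steps not counted)

2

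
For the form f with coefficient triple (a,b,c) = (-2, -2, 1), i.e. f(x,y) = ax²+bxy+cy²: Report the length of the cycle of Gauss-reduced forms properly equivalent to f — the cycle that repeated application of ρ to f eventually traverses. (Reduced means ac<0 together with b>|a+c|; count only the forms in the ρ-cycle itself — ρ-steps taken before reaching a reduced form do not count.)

D = 12, ⌊√D⌋ = 3
descent: ρ → (1,2,-2)  [lands on river]
river: ρ → (-2,2,1)
ρ-cycle length = 2 (tail of 1 descent step not counted)

2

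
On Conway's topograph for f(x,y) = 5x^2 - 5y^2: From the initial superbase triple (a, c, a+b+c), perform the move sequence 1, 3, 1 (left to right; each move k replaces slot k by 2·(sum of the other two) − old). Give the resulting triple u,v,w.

start (5,-5,0) = (f(1,0),f(0,1),f(1,1))
replace slot 1: 2·((-5)+0) − 5 = -15 → (-15,-5,0)
replace slot 3: 2·((-15)+(-5)) − 0 = -40 → (-15,-5,-40)
replace slot 1: 2·((-5)+(-40)) − (-15) = -75 → (-75,-5,-40)

-75,-5,-40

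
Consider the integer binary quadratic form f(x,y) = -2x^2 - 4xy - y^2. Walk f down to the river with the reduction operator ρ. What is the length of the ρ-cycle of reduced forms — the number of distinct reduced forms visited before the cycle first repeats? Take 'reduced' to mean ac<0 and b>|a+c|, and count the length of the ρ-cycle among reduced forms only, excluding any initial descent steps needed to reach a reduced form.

D = 8, ⌊√D⌋ = 2
descent: ρ → (-1,2,1)  [lands on river]
river: ρ → (1,2,-1)
ρ-cycle length = 2 (tail of 1 descent step not counted)

2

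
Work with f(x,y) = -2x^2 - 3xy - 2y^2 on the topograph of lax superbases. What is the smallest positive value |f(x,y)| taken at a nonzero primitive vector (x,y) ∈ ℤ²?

translate: b→-1 (≡3 mod 4), so (2,3,2)→(2,-1,1)
flip: (2,-1,1)→(1,1,2)
reduced (well bottom): (1,1,2) with a≤c, −a<b≤a
well minimum |f| = |-1| = 1 (negative-definite)

1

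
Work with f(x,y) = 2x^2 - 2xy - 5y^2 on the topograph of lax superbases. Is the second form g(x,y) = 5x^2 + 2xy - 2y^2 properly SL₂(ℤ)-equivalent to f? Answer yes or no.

D₁ = 44, D₂ = 44
river cycle of f (length 2): (2, 6, -1), (-1, 6, 2)
river cycle of g (length 2): (-2, 6, 1), (1, 6, -2)
cycles differ ⇒ inequivalent

no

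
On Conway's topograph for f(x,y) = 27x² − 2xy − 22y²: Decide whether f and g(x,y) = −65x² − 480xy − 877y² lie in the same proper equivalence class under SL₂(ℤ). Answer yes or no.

D₁ = 2380, D₂ = 2380
river cycle of f (length 8): (-22, 46, 3), (3, 44, -37), (-37, 30, 10), (10, 30, -37), (-37, 44, 3), (3, 46, -22), (-22, 42, 7), (7, 42, -22)
river cycle of g (length 8): (3, 44, -37), (-37, 30, 10), (10, 30, -37), (-37, 44, 3), (3, 46, -22), (-22, 42, 7), (7, 42, -22), (-22, 46, 3)
cycles coincide ⇒ equivalent

yes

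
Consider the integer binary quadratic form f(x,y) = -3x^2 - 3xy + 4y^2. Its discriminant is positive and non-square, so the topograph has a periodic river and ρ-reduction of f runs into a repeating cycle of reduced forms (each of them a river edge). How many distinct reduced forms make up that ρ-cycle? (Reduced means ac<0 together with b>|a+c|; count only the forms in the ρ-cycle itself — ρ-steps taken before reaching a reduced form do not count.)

D = 57, ⌊√D⌋ = 7
descent: ρ → (4,3,-3)  [lands on river]
river: ρ → (-3,3,4)
river: ρ → (4,5,-2)
river: ρ → (-2,7,1)
river: ρ → (1,7,-2)
river: ρ → (-2,5,4)
ρ-cycle length = 6 (tail of 1 descent step not counted)

6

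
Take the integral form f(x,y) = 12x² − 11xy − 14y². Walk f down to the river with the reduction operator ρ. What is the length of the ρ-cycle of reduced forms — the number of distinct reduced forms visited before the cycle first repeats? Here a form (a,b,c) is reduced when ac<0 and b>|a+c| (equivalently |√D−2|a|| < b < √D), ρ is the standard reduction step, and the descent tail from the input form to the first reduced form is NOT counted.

D = 793, ⌊√D⌋ = 28
descent: ρ → (-14,11,12)  [lands on river]
river: ρ → (12,13,-13)
river: ρ → (-13,13,12)
river: ρ → (12,11,-14)
river: ρ → (-14,17,9)
river: ρ → (9,19,-12)
river: ρ → (-12,5,16)
river: ρ → (16,27,-1)
river: ρ → (-1,27,16)
river: ρ → (16,5,-12)
river: ρ → (-12,19,9)
river: ρ → (9,17,-14)
ρ-cycle length = 12 (tail of 1 descent step not counted)

12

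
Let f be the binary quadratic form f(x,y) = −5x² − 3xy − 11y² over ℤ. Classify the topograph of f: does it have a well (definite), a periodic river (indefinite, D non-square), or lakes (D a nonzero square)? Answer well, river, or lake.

D = b²−4ac = (-3)² − 4·(-5)·(-11) = -211
D < 0 ⇒ definite ⇒ every region one sign ⇒ single well

well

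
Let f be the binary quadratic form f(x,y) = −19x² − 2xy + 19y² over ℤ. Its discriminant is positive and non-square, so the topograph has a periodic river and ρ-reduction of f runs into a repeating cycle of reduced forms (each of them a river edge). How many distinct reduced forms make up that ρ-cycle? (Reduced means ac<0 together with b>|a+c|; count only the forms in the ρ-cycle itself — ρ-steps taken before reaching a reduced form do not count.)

D = 1448, ⌊√D⌋ = 38
descent: ρ → (19,2,-19)  [lands on river]
river: ρ → (-19,36,2)
river: ρ → (2,36,-19)
river: ρ → (-19,2,19)
river: ρ → (19,36,-2)
river: ρ → (-2,36,19)
ρ-cycle length = 6 (tail of 1 descent step not counted)

6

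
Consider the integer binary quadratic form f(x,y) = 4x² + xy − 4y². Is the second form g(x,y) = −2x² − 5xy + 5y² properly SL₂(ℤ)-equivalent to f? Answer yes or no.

D₁ = 65, D₂ = 65
river cycle of f (length 6): (-4, 7, 1), (1, 7, -4), (-4, 1, 4), (4, 7, -1), (-1, 7, 4), (4, 1, -4)
river cycle of g (length 6): (5, 5, -2), (-2, 7, 2), (2, 5, -5), (-5, 5, 2), (2, 7, -2), (-2, 5, 5)
cycles differ ⇒ inequivalent

no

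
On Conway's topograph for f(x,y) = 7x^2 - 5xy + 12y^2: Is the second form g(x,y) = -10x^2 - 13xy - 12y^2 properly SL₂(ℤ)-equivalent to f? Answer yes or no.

D₁ = -311, D₂ = -311
f: reduced (well bottom): (7,-5,12) with a≤c, −a<b≤a
g is negative-definite; reduce −g:
−g: translate: b→-7 (≡13 mod 20), so (10,13,12)→(10,-7,9)
−g: flip: (10,-7,9)→(9,7,10)
−g: reduced (well bottom): (9,7,10) with a≤c, −a<b≤a
flip sign back: reduced form of g is (-9,-7,-10)
reduced forms (7, -5, 12) vs (-9, -7, -10) ⇒ inequivalent

no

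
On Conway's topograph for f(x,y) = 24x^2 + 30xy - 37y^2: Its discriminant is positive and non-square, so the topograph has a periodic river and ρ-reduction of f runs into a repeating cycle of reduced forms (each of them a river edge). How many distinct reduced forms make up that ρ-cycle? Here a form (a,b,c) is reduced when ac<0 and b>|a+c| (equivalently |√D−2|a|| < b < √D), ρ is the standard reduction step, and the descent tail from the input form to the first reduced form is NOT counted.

D = 4452, ⌊√D⌋ = 66
river: ρ → (-37,44,17)
river: ρ → (17,58,-16)
river: ρ → (-16,38,47)
river: ρ → (47,56,-7)
river: ρ → (-7,56,47)
river: ρ → (47,38,-16)
river: ρ → (-16,58,17)
river: ρ → (17,44,-37)
river: ρ → (-37,30,24)
river: ρ → (24,66,-1)
river: ρ → (-1,66,24)
river: ρ → (24,30,-37)
ρ-cycle length = 12 (tail of 0 descent steps not counted)

12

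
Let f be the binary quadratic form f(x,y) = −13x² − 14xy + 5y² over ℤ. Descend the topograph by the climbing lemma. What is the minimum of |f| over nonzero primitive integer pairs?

descent: ρ → (5,14,-13)  [lands on river]
river: ρ → (-13,12,6)
river: ρ → (6,12,-13)
river: ρ → (-13,14,5)
river: ρ → (5,16,-10)
river: ρ → (-10,4,11)
river: ρ → (11,18,-3)
river: ρ → (-3,18,11)
river: ρ → (11,4,-10)
river: ρ → (-10,16,5)
closes: descent 1, river 10
min |a| on river = 3

3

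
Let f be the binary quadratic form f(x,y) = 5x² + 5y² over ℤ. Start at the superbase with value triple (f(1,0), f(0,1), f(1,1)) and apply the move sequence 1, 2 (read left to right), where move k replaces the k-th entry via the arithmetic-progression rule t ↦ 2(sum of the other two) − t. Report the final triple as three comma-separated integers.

start (5,5,10) = (f(1,0),f(0,1),f(1,1))
replace slot 1: 2·(5+10) − 5 = 25 → (25,5,10)
replace slot 2: 2·(25+10) − 5 = 65 → (25,65,10)

25,65,10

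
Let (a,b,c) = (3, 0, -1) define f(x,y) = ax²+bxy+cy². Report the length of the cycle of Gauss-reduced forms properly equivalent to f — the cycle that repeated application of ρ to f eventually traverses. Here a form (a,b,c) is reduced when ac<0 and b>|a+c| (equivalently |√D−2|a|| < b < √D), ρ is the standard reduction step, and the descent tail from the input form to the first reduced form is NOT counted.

D = 12, ⌊√D⌋ = 3
descent: ρ → (-1,2,2)  [lands on river]
river: ρ → (2,2,-1)
ρ-cycle length = 2 (tail of 1 descent step not counted)

2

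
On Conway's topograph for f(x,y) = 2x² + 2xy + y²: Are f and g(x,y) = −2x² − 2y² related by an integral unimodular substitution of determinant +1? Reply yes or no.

D₁ = -4, D₂ = -16
discriminants differ ⇒ not SL₂(ℤ)-equivalent

no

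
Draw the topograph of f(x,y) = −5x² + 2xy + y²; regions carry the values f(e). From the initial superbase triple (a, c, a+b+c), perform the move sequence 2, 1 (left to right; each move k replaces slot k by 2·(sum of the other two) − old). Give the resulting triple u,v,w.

start (-5,1,-2) = (f(1,0),f(0,1),f(1,1))
replace slot 2: 2·((-5)+(-2)) − 1 = -15 → (-5,-15,-2)
replace slot 1: 2·((-15)+(-2)) − (-5) = -29 → (-29,-15,-2)

-29,-15,-2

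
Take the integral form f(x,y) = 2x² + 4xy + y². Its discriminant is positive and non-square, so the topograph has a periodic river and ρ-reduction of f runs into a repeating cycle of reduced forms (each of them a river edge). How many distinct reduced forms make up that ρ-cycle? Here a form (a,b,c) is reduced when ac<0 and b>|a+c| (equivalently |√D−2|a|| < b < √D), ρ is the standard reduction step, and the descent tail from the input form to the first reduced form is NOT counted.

D = 8, ⌊√D⌋ = 2
descent: ρ → (1,2,-1)  [lands on river]
river: ρ → (-1,2,1)
ρ-cycle length = 2 (tail of 1 descent step not counted)

2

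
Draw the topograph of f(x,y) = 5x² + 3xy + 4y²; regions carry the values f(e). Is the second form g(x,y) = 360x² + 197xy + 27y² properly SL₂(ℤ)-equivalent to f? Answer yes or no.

D₁ = -71, D₂ = -71
f: flip: (5,3,4)→(4,-3,5)
f: reduced (well bottom): (4,-3,5) with a≤c, −a<b≤a
g: flip: (360,197,27)→(27,-197,360)
g: translate: b→19 (≡-197 mod 54), so (27,-197,360)→(27,19,4)
g: flip: (27,19,4)→(4,-19,27)
g: translate: b→-3 (≡-19 mod 8), so (4,-19,27)→(4,-3,5)
g: reduced (well bottom): (4,-3,5) with a≤c, −a<b≤a
reduced forms (4, -3, 5) vs (4, -3, 5) ⇒ equivalent

yes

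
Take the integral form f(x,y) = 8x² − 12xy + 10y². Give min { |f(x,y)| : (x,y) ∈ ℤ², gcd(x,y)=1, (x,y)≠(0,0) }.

translate: b→4 (≡-12 mod 16), so (8,-12,10)→(8,4,6)
flip: (8,4,6)→(6,-4,8)
reduced (well bottom): (6,-4,8) with a≤c, −a<b≤a
well minimum = a = 6

6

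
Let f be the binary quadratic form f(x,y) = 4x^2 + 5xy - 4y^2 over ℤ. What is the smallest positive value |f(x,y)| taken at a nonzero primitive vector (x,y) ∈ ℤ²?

river: ρ → (-4,3,5)
river: ρ → (5,7,-2)
river: ρ → (-2,9,1)
river: ρ → (1,9,-2)
river: ρ → (-2,7,5)
river: ρ → (5,3,-4)
river: ρ → (-4,5,4)
river: ρ → (4,3,-5)
river: ρ → (-5,7,2)
river: ρ → (2,9,-1)
river: ρ → (-1,9,2)
river: ρ → (2,7,-5)
river: ρ → (-5,3,4)
river: ρ → (4,5,-4)
closes: descent 0, river 14
min |a| on river = 1

1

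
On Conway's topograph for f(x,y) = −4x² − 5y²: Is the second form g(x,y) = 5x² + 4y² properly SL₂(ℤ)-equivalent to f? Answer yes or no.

D₁ = -80, D₂ = -80
f is negative-definite; reduce −f:
−f: reduced (well bottom): (4,0,5) with a≤c, −a<b≤a
flip sign back: reduced form of f is (-4,0,-5)
g: flip: (5,0,4)→(4,0,5)
g: reduced (well bottom): (4,0,5) with a≤c, −a<b≤a
reduced forms (-4, 0, -5) vs (4, 0, 5) ⇒ inequivalent

no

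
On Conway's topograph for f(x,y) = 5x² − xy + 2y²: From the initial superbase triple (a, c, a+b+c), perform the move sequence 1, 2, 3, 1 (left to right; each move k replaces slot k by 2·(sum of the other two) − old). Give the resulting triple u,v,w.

start (5,2,6) = (f(1,0),f(0,1),f(1,1))
replace slot 1: 2·(2+6) − 5 = 11 → (11,2,6)
replace slot 2: 2·(11+6) − 2 = 32 → (11,32,6)
replace slot 3: 2·(11+32) − 6 = 80 → (11,32,80)
replace slot 1: 2·(32+80) − 11 = 213 → (213,32,80)

213,32,80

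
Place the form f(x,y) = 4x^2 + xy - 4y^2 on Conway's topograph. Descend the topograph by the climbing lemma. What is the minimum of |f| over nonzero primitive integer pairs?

river: ρ → (-4,7,1)
river: ρ → (1,7,-4)
river: ρ → (-4,1,4)
river: ρ → (4,7,-1)
river: ρ → (-1,7,4)
river: ρ → (4,1,-4)
closes: descent 0, river 6
min |a| on river = 1

1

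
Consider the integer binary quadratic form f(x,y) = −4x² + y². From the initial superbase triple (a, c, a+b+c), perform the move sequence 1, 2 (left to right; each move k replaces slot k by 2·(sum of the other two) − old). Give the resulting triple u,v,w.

start (-4,1,-3) = (f(1,0),f(0,1),f(1,1))
replace slot 1: 2·(1+(-3)) − (-4) = 0 → (0,1,-3)
replace slot 2: 2·(0+(-3)) − 1 = -7 → (0,-7,-3)

0,-7,-3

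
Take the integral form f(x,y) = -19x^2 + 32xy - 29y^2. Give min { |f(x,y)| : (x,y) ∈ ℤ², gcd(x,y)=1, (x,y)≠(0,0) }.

translate: b→6 (≡-32 mod 38), so (19,-32,29)→(19,6,16)
flip: (19,6,16)→(16,-6,19)
reduced (well bottom): (16,-6,19) with a≤c, −a<b≤a
well minimum |f| = |-16| = 16 (negative-definite)

16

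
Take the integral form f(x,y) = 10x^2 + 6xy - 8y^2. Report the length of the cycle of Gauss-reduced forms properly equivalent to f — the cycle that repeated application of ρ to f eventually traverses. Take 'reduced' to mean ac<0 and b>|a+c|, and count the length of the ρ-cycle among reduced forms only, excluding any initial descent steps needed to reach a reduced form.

D = 356, ⌊√D⌋ = 18
river: ρ → (-8,10,8)
river: ρ → (8,6,-10)
river: ρ → (-10,14,4)
river: ρ → (4,18,-2)
river: ρ → (-2,18,4)
river: ρ → (4,14,-10)
river: ρ → (-10,6,8)
river: ρ → (8,10,-8)
river: ρ → (-8,6,10)
river: ρ → (10,14,-4)
river: ρ → (-4,18,2)
river: ρ → (2,18,-4)
river: ρ → (-4,14,10)
river: ρ → (10,6,-8)
ρ-cycle length = 14 (tail of 0 descent steps not counted)

14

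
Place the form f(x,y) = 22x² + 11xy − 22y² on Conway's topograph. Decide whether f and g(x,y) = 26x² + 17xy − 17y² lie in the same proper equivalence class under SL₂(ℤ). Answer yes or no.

D₁ = 2057, D₂ = 2057
river cycle of f (length 6): (-22, 33, 11), (11, 33, -22), (-22, 11, 22), (22, 33, -11), (-11, 33, 22), (22, 11, -22)
river cycle of g (length 6): (-17, 17, 26), (26, 35, -8), (-8, 45, 1), (1, 45, -8), (-8, 35, 26), (26, 17, -17)
cycles differ ⇒ inequivalent

no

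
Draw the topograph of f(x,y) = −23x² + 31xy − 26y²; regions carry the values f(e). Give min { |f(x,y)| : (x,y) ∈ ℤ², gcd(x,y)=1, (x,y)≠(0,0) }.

translate: b→15 (≡-31 mod 46), so (23,-31,26)→(23,15,18)
flip: (23,15,18)→(18,-15,23)
reduced (well bottom): (18,-15,23) with a≤c, −a<b≤a
well minimum |f| = |-18| = 18 (negative-definite)

18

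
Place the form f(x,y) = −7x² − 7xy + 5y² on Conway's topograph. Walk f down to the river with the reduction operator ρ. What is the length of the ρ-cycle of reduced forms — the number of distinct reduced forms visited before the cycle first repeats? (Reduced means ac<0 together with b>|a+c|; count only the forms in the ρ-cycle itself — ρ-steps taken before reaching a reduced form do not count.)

D = 189, ⌊√D⌋ = 13
descent: ρ → (5,7,-7)  [lands on river]
river: ρ → (-7,7,5)
river: ρ → (5,13,-1)
river: ρ → (-1,13,5)
ρ-cycle length = 4 (tail of 1 descent step not counted)

4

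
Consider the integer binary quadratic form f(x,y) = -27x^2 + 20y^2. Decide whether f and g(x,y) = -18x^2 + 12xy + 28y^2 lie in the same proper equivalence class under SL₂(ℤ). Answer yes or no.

D₁ = 2160, D₂ = 2160
river cycle of f (length 12): (20, 40, -7), (-7, 44, 8), (8, 36, -27), (-27, 18, 17), (17, 16, -28), (-28, 40, 5), (5, 40, -28), (-28, 16, 17), (17, 18, -27), (-27, 36, 8), … (2 more)
river cycle of g (length 8): (28, 44, -2), (-2, 44, 28), (28, 12, -18), (-18, 24, 22), (22, 20, -20), (-20, 20, 22), (22, 24, -18), (-18, 12, 28)
cycles differ ⇒ inequivalent

no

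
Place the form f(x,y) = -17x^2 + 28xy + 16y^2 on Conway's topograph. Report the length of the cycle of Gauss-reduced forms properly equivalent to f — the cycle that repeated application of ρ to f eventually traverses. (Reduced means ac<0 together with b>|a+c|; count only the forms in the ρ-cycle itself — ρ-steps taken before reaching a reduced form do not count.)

D = 1872, ⌊√D⌋ = 43
river: ρ → (16,36,-9)
river: ρ → (-9,36,16)
river: ρ → (16,28,-17)
river: ρ → (-17,40,4)
river: ρ → (4,40,-17)
river: ρ → (-17,28,16)
ρ-cycle length = 6 (tail of 0 descent steps not counted)

6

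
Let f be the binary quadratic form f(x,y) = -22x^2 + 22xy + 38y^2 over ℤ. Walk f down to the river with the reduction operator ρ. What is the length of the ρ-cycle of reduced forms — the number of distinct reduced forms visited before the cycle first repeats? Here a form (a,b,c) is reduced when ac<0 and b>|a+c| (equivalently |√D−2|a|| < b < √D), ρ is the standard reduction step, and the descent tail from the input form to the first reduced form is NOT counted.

D = 3828, ⌊√D⌋ = 61
river: ρ → (38,54,-6)
river: ρ → (-6,54,38)
river: ρ → (38,22,-22)
river: ρ → (-22,22,38)
ρ-cycle length = 4 (tail of 0 descent steps not counted)

4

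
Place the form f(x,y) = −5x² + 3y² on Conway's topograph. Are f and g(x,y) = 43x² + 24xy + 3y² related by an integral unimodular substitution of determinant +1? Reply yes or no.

D₁ = 60, D₂ = 60
river cycle of f (length 2): (3, 6, -2), (-2, 6, 3)
river cycle of g (length 2): (3, 6, -2), (-2, 6, 3)
cycles coincide ⇒ equivalent

yes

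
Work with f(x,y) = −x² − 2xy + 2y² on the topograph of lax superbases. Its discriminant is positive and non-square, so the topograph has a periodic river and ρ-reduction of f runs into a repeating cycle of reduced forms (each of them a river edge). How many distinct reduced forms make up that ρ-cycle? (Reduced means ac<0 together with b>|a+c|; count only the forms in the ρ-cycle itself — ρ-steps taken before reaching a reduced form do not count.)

D = 12, ⌊√D⌋ = 3
descent: ρ → (2,2,-1)  [lands on river]
river: ρ → (-1,2,2)
ρ-cycle length = 2 (tail of 1 descent step not counted)

2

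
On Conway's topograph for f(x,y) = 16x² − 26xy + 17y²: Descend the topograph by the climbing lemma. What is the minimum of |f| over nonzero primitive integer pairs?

translate: b→6 (≡-26 mod 32), so (16,-26,17)→(16,6,7)
flip: (16,6,7)→(7,-6,16)
reduced (well bottom): (7,-6,16) with a≤c, −a<b≤a
well minimum = a = 7

7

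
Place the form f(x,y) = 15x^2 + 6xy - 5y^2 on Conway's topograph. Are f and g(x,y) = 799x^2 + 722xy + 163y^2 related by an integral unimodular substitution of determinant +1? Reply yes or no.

D₁ = 336, D₂ = 336
river cycle of f (length 4): (-5, 14, 7), (7, 14, -5), (-5, 16, 4), (4, 16, -5)
river cycle of g (length 4): (7, 14, -5), (-5, 16, 4), (4, 16, -5), (-5, 14, 7)
cycles coincide ⇒ equivalent

yes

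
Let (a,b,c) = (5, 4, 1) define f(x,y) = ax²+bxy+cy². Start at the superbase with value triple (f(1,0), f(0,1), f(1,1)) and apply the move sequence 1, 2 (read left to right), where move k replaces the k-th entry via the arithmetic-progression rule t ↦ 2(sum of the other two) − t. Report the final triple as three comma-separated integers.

start (5,1,10) = (f(1,0),f(0,1),f(1,1))
replace slot 1: 2·(1+10) − 5 = 17 → (17,1,10)
replace slot 2: 2·(17+10) − 1 = 53 → (17,53,10)

17,53,10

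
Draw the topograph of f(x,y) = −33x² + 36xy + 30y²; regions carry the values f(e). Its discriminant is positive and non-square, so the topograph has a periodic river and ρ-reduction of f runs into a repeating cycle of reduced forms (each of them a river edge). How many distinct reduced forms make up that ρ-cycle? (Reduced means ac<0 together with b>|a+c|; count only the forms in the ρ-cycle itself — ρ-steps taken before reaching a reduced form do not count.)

D = 5256, ⌊√D⌋ = 72
river: ρ → (30,24,-39)
river: ρ → (-39,54,15)
river: ρ → (15,66,-15)
river: ρ → (-15,54,39)
river: ρ → (39,24,-30)
river: ρ → (-30,36,33)
river: ρ → (33,30,-33)
river: ρ → (-33,36,30)
ρ-cycle length = 8 (tail of 0 descent steps not counted)

8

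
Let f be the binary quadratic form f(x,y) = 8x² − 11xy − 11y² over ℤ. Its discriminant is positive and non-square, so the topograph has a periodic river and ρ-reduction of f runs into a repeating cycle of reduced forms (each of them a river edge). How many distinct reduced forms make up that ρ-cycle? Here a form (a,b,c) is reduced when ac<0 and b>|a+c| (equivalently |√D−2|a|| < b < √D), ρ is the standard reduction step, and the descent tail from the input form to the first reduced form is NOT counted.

D = 473, ⌊√D⌋ = 21
descent: ρ → (-11,11,8)  [lands on river]
river: ρ → (8,21,-1)
river: ρ → (-1,21,8)
river: ρ → (8,11,-11)
ρ-cycle length = 4 (tail of 1 descent step not counted)

4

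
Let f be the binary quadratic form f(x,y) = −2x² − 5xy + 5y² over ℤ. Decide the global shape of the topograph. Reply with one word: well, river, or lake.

D = b²−4ac = (-5)² − 4·(-2)·5 = 65
D > 0 non-square ⇒ indefinite ⇒ periodic river

river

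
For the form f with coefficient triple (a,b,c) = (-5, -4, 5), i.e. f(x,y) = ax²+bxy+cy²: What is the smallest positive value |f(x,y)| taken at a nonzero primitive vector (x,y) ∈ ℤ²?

descent: ρ → (5,4,-5)  [lands on river]
river: ρ → (-5,6,4)
river: ρ → (4,10,-1)
river: ρ → (-1,10,4)
river: ρ → (4,6,-5)
river: ρ → (-5,4,5)
river: ρ → (5,6,-4)
river: ρ → (-4,10,1)
river: ρ → (1,10,-4)
river: ρ → (-4,6,5)
closes: descent 1, river 10
min |a| on river = 1

1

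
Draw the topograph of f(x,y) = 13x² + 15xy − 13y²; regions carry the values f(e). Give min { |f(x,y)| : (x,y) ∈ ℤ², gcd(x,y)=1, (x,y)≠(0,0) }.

river: ρ → (-13,11,15)
river: ρ → (15,19,-9)
river: ρ → (-9,17,17)
river: ρ → (17,17,-9)
river: ρ → (-9,19,15)
river: ρ → (15,11,-13)
river: ρ → (-13,15,13)
river: ρ → (13,11,-15)
river: ρ → (-15,19,9)
river: ρ → (9,17,-17)
river: ρ → (-17,17,9)
river: ρ → (9,19,-15)
river: ρ → (-15,11,13)
river: ρ → (13,15,-13)
closes: descent 0, river 14
min |a| on river = 9

9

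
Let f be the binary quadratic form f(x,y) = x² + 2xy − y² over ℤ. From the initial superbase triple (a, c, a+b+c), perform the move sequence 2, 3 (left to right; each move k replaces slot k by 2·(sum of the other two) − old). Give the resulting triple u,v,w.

start (1,-1,2) = (f(1,0),f(0,1),f(1,1))
replace slot 2: 2·(1+2) − (-1) = 7 → (1,7,2)
replace slot 3: 2·(1+7) − 2 = 14 → (1,7,14)

1,7,14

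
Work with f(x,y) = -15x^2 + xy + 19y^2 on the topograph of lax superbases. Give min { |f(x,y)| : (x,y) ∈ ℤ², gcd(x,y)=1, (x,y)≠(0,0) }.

descent: ρ → (19,-1,-15)
descent: ρ → (-15,31,3)  [lands on river]
river: ρ → (3,29,-25)
river: ρ → (-25,21,7)
river: ρ → (7,21,-25)
river: ρ → (-25,29,3)
river: ρ → (3,31,-15)
river: ρ → (-15,29,5)
river: ρ → (5,31,-9)
river: ρ → (-9,23,17)
river: ρ → (17,11,-15)
river: ρ → (-15,19,13)
river: ρ → (13,33,-1)
river: ρ → (-1,33,13)
river: ρ → (13,19,-15)
river: ρ → (-15,11,17)
river: ρ → (17,23,-9)
river: ρ → (-9,31,5)
river: ρ → (5,29,-15)
closes: descent 2, river 18
min |a| on river = 1

1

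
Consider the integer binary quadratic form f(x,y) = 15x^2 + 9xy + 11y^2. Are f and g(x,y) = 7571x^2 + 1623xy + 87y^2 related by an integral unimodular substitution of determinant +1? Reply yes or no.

D₁ = -579, D₂ = -579
f: flip: (15,9,11)→(11,-9,15)
f: reduced (well bottom): (11,-9,15) with a≤c, −a<b≤a
g: flip: (7571,1623,87)→(87,-1623,7571)
g: translate: b→-57 (≡-1623 mod 174), so (87,-1623,7571)→(87,-57,11)
g: flip: (87,-57,11)→(11,57,87)
g: translate: b→-9 (≡57 mod 22), so (11,57,87)→(11,-9,15)
g: reduced (well bottom): (11,-9,15) with a≤c, −a<b≤a
reduced forms (11, -9, 15) vs (11, -9, 15) ⇒ equivalent

yes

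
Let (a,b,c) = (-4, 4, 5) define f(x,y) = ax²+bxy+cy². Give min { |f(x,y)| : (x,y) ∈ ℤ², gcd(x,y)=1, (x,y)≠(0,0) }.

river: ρ → (5,6,-3)
river: ρ → (-3,6,5)
river: ρ → (5,4,-4)
river: ρ → (-4,4,5)
closes: descent 0, river 4
min |a| on river = 3

3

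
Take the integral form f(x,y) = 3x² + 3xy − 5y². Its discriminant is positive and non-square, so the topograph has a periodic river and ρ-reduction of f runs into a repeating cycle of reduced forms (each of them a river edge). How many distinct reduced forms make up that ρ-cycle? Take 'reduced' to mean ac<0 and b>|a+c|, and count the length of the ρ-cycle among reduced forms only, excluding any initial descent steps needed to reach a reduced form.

D = 69, ⌊√D⌋ = 8
river: ρ → (-5,7,1)
river: ρ → (1,7,-5)
river: ρ → (-5,3,3)
river: ρ → (3,3,-5)
ρ-cycle length = 4 (tail of 0 descent steps not counted)

4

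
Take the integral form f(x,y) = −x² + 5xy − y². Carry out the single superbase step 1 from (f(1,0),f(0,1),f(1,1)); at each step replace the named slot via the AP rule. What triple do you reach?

start (-1,-1,3) = (f(1,0),f(0,1),f(1,1))
replace slot 1: 2·((-1)+3) − (-1) = 5 → (5,-1,3)

5,-1,3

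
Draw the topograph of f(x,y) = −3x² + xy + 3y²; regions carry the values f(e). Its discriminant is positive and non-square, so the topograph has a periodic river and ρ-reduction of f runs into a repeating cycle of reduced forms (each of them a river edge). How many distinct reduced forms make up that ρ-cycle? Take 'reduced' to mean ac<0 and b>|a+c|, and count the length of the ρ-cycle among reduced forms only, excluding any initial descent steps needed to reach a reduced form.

D = 37, ⌊√D⌋ = 6
river: ρ → (3,5,-1)
river: ρ → (-1,5,3)
river: ρ → (3,1,-3)
river: ρ → (-3,5,1)
river: ρ → (1,5,-3)
river: ρ → (-3,1,3)
ρ-cycle length = 6 (tail of 0 descent steps not counted)

6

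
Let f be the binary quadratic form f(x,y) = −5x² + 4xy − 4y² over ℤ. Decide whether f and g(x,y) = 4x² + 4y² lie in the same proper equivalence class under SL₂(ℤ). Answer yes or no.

D₁ = -64, D₂ = -64
f is negative-definite; reduce −f:
−f: flip: (5,-4,4)→(4,4,5)
−f: reduced (well bottom): (4,4,5) with a≤c, −a<b≤a
flip sign back: reduced form of f is (-4,-4,-5)
g: reduced (well bottom): (4,0,4) with a≤c, −a<b≤a
reduced forms (-4, -4, -5) vs (4, 0, 4) ⇒ inequivalent

no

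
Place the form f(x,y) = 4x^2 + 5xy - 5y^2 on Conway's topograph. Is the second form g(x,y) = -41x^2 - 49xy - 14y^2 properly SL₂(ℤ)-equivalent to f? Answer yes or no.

D₁ = 105, D₂ = 105
river cycle of f (length 6): (-5, 5, 4), (4, 3, -6), (-6, 9, 1), (1, 9, -6), (-6, 3, 4), (4, 5, -5)
river cycle of g (length 6): (1, 9, -6), (-6, 3, 4), (4, 5, -5), (-5, 5, 4), (4, 3, -6), (-6, 9, 1)
cycles coincide ⇒ equivalent

yes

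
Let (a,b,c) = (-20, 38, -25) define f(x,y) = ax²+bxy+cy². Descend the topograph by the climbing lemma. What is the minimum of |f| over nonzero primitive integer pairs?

translate: b→2 (≡-38 mod 40), so (20,-38,25)→(20,2,7)
flip: (20,2,7)→(7,-2,20)
reduced (well bottom): (7,-2,20) with a≤c, −a<b≤a
well minimum |f| = |-7| = 7 (negative-definite)

7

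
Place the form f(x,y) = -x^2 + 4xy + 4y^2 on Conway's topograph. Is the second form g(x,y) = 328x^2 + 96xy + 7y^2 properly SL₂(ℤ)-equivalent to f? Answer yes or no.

D₁ = 32, D₂ = 32
river cycle of f (length 2): (4, 4, -1), (-1, 4, 4)
river cycle of g (length 2): (-1, 4, 4), (4, 4, -1)
cycles coincide ⇒ equivalent

yes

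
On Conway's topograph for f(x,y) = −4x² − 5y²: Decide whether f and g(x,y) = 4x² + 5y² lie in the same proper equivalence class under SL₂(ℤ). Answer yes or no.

D₁ = -80, D₂ = -80
f is negative-definite; reduce −f:
−f: reduced (well bottom): (4,0,5) with a≤c, −a<b≤a
flip sign back: reduced form of f is (-4,0,-5)
g: reduced (well bottom): (4,0,5) with a≤c, −a<b≤a
reduced forms (-4, 0, -5) vs (4, 0, 5) ⇒ inequivalent

no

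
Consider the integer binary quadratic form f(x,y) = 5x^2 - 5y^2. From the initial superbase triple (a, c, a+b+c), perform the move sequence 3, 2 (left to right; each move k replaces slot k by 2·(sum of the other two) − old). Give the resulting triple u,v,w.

start (5,-5,0) = (f(1,0),f(0,1),f(1,1))
replace slot 3: 2·(5+(-5)) − 0 = 0 → (5,-5,0)
replace slot 2: 2·(5+0) − (-5) = 15 → (5,15,0)

5,15,0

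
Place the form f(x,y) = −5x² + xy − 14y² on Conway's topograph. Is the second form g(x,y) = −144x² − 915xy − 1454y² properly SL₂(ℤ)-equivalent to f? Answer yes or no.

D₁ = -279, D₂ = -279
f is negative-definite; reduce −f:
−f: reduced (well bottom): (5,-1,14) with a≤c, −a<b≤a
flip sign back: reduced form of f is (-5,1,-14)
g is negative-definite; reduce −g:
−g: translate: b→51 (≡915 mod 288), so (144,915,1454)→(144,51,5)
−g: flip: (144,51,5)→(5,-51,144)
−g: translate: b→-1 (≡-51 mod 10), so (5,-51,144)→(5,-1,14)
−g: reduced (well bottom): (5,-1,14) with a≤c, −a<b≤a
flip sign back: reduced form of g is (-5,1,-14)
reduced forms (-5, 1, -14) vs (-5, 1, -14) ⇒ equivalent

yes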